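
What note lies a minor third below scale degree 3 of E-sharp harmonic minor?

Scale degree 3 of E# harmonic minor is G#.
A minor third (3 semitones) below G# lands on the letter E, giving E#.

E#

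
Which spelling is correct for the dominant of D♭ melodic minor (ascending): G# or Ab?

Each scale degree takes a distinct letter name. Degree 5 of a scale on D must use the letter A.
Ab and G# are enharmonically the same pitch, but only Ab uses the letter A, so it is the correct spelling here.

Ab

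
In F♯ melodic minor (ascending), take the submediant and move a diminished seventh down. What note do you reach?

E##

The submediant of F# melodic minor (ascending) is D#.
A diminished seventh (9 semitones) below D# lands on the letter E, giving E##.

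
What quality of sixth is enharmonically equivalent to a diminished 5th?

A diminished fifth spans 6 semitones.
A sixth spanning 6 semitones is doubly diminished (the major sixth is 9).

doubly diminished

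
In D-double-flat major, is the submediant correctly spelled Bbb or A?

Bbb

Each scale degree takes a distinct letter name. Degree 6 of a scale on D must use the letter B.
Bbb and A are enharmonically the same pitch, but only Bbb uses the letter B, so it is the correct spelling here.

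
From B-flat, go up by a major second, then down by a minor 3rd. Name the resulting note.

A major second up from Bb is C (letter C, 2 semitones up).
A minor third down from C is A (letter A, 3 semitones down).

A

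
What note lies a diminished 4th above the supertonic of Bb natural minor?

The supertonic of Bb natural minor is C.
A diminished fourth (4 semitones) above C lands on the letter F, giving Fb.

Fb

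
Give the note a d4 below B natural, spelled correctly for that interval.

A fourth below B lands on the letter F.
A diminished fourth spans 4 semitones, so B moves to pitch class 7. On the letter F that is F##.

F##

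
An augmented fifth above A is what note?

E#

A fifth above A lands on the letter E.
An augmented fifth spans 8 semitones, so A moves to pitch class 5. On the letter E that is E#.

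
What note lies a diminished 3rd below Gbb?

G down a major third is Eb, so the target letter is E.
From Gbb, a diminished third is 2 semitones down: Eb.

Eb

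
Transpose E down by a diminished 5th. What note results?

A#

A fifth below E lands on the letter A.
A diminished fifth spans 6 semitones, so E moves to pitch class 10. On the letter A that is A#.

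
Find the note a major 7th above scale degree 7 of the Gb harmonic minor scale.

E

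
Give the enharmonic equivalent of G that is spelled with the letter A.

Plain A sits 2 semitones above G, so on the letter A the same pitch needs a double flat: Abb.

Abb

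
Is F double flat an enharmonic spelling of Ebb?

No

Fbb is pitch class 3; Ebb is pitch class 2.
The pitch classes differ (3 vs. 2), so they are not enharmonic equivalents.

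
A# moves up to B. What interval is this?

Counting letters A–B gives a second.
A#→B = 1 semitone, 1 narrower than the major second (2), so minor.

minor second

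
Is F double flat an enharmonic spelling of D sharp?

Yes

Fbb is pitch class 3; D# is pitch class 3.
All spellings map to pitch class 3, so they are enharmonically equivalent.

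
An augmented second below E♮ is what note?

A second below E lands on the letter D.
An augmented second spans 3 semitones, so E moves to pitch class 1. On the letter D that is Db.

Db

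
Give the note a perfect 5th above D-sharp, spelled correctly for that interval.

D up a perfect fifth is A, so the target letter is A.
From D#, a perfect fifth is 7 semitones up: A#.

A#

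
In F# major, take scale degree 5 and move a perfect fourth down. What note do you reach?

Scale degree 5 of F# major is C#.
A perfect fourth (5 semitones) below C# lands on the letter G, giving G#.

G#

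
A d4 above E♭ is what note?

Abb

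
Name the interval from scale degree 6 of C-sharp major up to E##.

augmented fifth

Scale degree 6 of C# major is A#.
A# up to E##: letters A→E make it a fifth; 8 semitones makes it augmented.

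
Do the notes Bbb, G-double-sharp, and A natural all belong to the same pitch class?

Bbb = pitch class 9 and G## = pitch class 9 and A = pitch class 9 — the same pitch class, so they are enharmonic equivalents.

Yes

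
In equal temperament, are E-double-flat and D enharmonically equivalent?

Ebb = pitch class 2 and D = pitch class 2 — the same pitch class, so they are enharmonic equivalents.

Yes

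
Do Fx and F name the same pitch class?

No

Two spellings are enharmonically equivalent only if they share a pitch class.
Here F## → 7, F → 5; 5 ≠ 7, so they are not.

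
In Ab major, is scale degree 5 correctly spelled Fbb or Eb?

Each scale degree takes a distinct letter name. Degree 5 of a scale on A must use the letter E.
Eb and Fbb are enharmonically the same pitch, but only Eb uses the letter E, so it is the correct spelling here.

Eb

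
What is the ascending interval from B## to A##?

minor seventh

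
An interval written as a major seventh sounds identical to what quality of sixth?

doubly augmented

A major seventh spans 11 semitones.
A sixth spanning 11 semitones is doubly augmented (the major sixth is 9).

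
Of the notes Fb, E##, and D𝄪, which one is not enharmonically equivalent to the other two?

E##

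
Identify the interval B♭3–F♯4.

augmented fifth

The letter names run B→F, a span of 4 letter steps, so the interval is some kind of fifth.
Bb to F# is 8 semitones. A perfect fifth is 7, so 8 makes it augmented.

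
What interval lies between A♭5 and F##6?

doubly augmented sixth

Counting letters A–B–C–D–E–F gives a sixth.
Ab→F## = 11 semitones, 2 wider than the major sixth (9), so doubly augmented.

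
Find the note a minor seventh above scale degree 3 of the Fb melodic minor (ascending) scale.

Scale degree 3 of Fb melodic minor (ascending) is Abb.
A minor seventh (10 semitones) above Abb lands on the letter G, giving Gbb.

Gbb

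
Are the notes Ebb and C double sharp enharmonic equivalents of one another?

Ebb = pitch class 2 and C## = pitch class 2 — the same pitch class, so they are enharmonic equivalents.

Yes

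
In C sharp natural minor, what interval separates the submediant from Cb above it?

diminished third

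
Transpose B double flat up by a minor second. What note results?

Cbb

A second above B lands on the letter C.
A minor second spans 1 semitone, so Bbb moves to pitch class 10. On the letter C that is Cbb.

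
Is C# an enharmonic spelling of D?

C# is pitch class 1; D is pitch class 2.
The pitch classes differ (1 vs. 2), so they are not enharmonic equivalents.

No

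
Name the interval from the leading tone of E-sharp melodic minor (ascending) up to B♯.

The leading tone of E# melodic minor (ascending) is D##.
D## up to B#: letters D→B make it a sixth; 8 semitones makes it minor.

minor sixth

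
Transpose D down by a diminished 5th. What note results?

D down a perfect fifth is G, so the target letter is G.
From D, a diminished fifth is 6 semitones down: G#.

G#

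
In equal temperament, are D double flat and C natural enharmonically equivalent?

Dbb = pitch class 0 and C = pitch class 0 — the same pitch class, so they are enharmonic equivalents.

Yes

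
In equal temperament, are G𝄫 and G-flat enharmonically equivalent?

Two spellings are enharmonically equivalent only if they share a pitch class.
Here Gbb → 5, Gb → 6; 5 ≠ 6, so they are not.

No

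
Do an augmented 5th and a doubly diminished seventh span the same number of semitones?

An augmented fifth spans 8 semitones; a doubly diminished seventh spans 8.
They are enharmonically equivalent.

Yes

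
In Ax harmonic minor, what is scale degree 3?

C##

Degree 3 takes the letter 2 steps above A, which is C.
In harmonic minor, degree 3 sits 3 semitones above the tonic. A## + 3 semitones is pitch class 2, spelled on C as C##.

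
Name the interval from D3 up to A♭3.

The letter names run D→A, a span of 4 letter steps, so the interval is some kind of fifth.
D to Ab is 6 semitones. A perfect fifth is 7, so 6 makes it diminished.

diminished fifth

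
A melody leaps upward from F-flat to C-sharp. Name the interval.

doubly augmented fifth

The letter names run F→C, a span of 4 letter steps, so the interval is some kind of fifth.
Fb to C# is 9 semitones. A perfect fifth is 7, so 9 makes it doubly augmented.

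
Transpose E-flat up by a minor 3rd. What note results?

Gb

E up a major third is G#, so the target letter is G.
From Eb, a minor third is 3 semitones up: Gb.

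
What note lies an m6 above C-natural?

C up a major sixth is A, so the target letter is A.
From C, a minor sixth is 8 semitones up: Ab.

Ab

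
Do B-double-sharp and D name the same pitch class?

No

Two spellings are enharmonically equivalent only if they share a pitch class.
Here B## → 1, D → 2; 1 ≠ 2, so they are not.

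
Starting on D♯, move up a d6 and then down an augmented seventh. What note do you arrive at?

Cbb

A diminished sixth up from D# is Bb (letter B, 7 semitones up).
An augmented seventh down from Bb is Cbb (letter C, 12 semitones down).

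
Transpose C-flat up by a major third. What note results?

C up a major third is E, so the target letter is E.
From Cb, a major third is 4 semitones up: Eb.

Eb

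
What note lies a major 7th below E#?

F#

E down a major seventh is F, so the target letter is F.
From E#, a major seventh is 11 semitones down: F#.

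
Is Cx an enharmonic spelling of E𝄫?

C## is pitch class 2; Ebb is pitch class 2.
All spellings map to pitch class 2, so they are enharmonically equivalent.

Yes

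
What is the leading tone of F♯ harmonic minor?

Degree 7 takes the letter 6 steps above F, which is E.
In harmonic minor, degree 7 sits 11 semitones above the tonic. F# + 11 semitones is pitch class 5, spelled on E as E#.

E#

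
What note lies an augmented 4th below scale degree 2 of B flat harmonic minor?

Gb

Scale degree 2 of Bb harmonic minor is C.
An augmented fourth (6 semitones) below C lands on the letter G, giving Gb.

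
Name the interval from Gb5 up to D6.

Counting letters G–A–B–C–D gives a fifth.
Gb→D = 8 semitones, 1 wider than the perfect fifth (7), so augmented.

augmented fifth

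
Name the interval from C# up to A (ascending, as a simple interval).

minor sixth

The letter names run C→A, a span of 5 letter steps, so the interval is some kind of sixth.
C# to A is 8 semitones. A major sixth is 9, so 8 makes it minor.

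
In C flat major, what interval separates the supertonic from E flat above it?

major second

The supertonic of Cb major is Db.
Db up to Eb: letters D→E make it a second; 2 semitones makes it major.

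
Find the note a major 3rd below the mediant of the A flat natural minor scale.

Abb

The mediant of Ab natural minor is Cb.
A major third (4 semitones) below Cb lands on the letter A, giving Abb.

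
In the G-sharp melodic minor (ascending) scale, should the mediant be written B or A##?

B

Each scale degree takes a distinct letter name. Degree 3 of a scale on G must use the letter B.
B and A## are enharmonically the same pitch, but only B uses the letter B, so it is the correct spelling here.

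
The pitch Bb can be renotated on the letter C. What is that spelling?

Cbb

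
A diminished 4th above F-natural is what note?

Bbb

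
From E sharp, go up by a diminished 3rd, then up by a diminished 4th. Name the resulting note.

A diminished third up from E# is G (letter G, 2 semitones up).
A diminished fourth up from G is Cb (letter C, 4 semitones up).

Cb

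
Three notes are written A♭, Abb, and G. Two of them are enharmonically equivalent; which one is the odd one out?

Ab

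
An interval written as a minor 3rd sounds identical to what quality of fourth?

A minor third spans 3 semitones.
A fourth spanning 3 semitones is doubly diminished (the perfect fourth is 5).

doubly diminished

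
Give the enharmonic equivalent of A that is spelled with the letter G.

A is pitch class 9. The letter G alone is pitch class 7.
To reach pitch class 9 from G requires an offset of +2 semitones, i.e. double sharp: G##.

G##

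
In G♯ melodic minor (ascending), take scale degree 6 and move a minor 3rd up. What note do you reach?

G#

Scale degree 6 of G# melodic minor (ascending) is E#.
A minor third (3 semitones) above E# lands on the letter G, giving G#.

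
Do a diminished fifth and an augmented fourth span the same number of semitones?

A diminished fifth spans 6 semitones; an augmented fourth spans 6.
They are enharmonically equivalent.

Yes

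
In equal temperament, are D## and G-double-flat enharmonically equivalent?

No

D## is pitch class 4; Gbb is pitch class 5.
The pitch classes differ (4 vs. 5), so they are not enharmonic equivalents.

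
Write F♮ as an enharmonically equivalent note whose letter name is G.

Gbb

F is pitch class 5. The letter G alone is pitch class 7.
To reach pitch class 5 from G requires an offset of -2 semitones, i.e. double flat: Gbb.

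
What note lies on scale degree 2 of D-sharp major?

E#

Degree 2 takes the letter 1 step above D, which is E.
In major, degree 2 sits 2 semitones above the tonic. D# + 2 semitones is pitch class 5, spelled on E as E#.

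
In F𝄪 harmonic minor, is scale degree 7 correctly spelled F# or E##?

E##

Each scale degree takes a distinct letter name. Degree 7 of a scale on F must use the letter E.
E## and F# are enharmonically the same pitch, but only E## uses the letter E, so it is the correct spelling here.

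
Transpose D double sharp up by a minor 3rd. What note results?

A third above D lands on the letter F.
A minor third spans 3 semitones, so D## moves to pitch class 7. On the letter F that is F##.

F##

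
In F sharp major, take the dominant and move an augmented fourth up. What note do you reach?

The dominant of F# major is C#.
An augmented fourth (6 semitones) above C# lands on the letter F, giving F##.

F##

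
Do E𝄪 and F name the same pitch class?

E## is pitch class 6; F is pitch class 5.
The pitch classes differ (6 vs. 5), so they are not enharmonic equivalents.

No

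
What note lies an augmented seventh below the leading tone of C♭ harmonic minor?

The leading tone of Cb harmonic minor is Bb.
An augmented seventh (12 semitones) below Bb lands on the letter C, giving Cbb.

Cbb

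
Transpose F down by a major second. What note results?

Eb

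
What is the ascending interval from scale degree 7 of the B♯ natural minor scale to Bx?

augmented second

Scale degree 7 of B# natural minor is A#.
A# up to B##: letters A→B make it a second; 3 semitones makes it augmented.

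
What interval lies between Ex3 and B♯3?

The letter names run E→B, a span of 4 letter steps, so the interval is some kind of fifth.
E## to B# is 6 semitones. A perfect fifth is 7, so 6 makes it diminished.

diminished fifth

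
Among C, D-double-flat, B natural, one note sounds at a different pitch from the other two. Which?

In 12-tone equal temperament, enharmonic equivalents share a pitch class. C is pitch class 0; Dbb is pitch class 0; B is pitch class 11.
C and Dbb share pitch class 0, while B is pitch class 11.

B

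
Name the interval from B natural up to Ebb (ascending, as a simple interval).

The letter names run B→E, a span of 3 letter steps, so the interval is some kind of fourth.
B to Ebb is 3 semitones. A perfect fourth is 5, so 3 makes it doubly diminished.

doubly diminished fourth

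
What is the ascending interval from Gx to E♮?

The letter names run G→E, a span of 5 letter steps, so the interval is some kind of sixth.
G## to E is 7 semitones. A major sixth is 9, so 7 makes it diminished.

diminished sixth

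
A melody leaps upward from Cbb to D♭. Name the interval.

The letter names run C→D, a span of 1 letter step, so the interval is some kind of second.
Cbb to Db is 3 semitones. A major second is 2, so 3 makes it augmented.

augmented second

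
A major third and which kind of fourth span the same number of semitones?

diminished

A major third spans 4 semitones.
A fourth spanning 4 semitones is diminished (the perfect fourth is 5).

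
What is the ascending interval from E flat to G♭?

minor third

The letter names run E→G, a span of 2 letter steps, so the interval is some kind of third.
Eb to Gb is 3 semitones. A major third is 4, so 3 makes it minor.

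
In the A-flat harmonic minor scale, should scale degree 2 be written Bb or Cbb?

Bb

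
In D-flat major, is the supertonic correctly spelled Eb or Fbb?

Eb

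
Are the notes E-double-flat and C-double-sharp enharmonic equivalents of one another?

Yes

Ebb is pitch class 2; C## is pitch class 2.
All spellings map to pitch class 2, so they are enharmonically equivalent.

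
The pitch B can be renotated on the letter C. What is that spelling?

Cb

B is pitch class 11. The letter C alone is pitch class 0.
To reach pitch class 11 from C requires an offset of -1 semitone, i.e. flat: Cb.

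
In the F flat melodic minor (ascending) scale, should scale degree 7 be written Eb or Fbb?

Eb

Each scale degree takes a distinct letter name. Degree 7 of a scale on F must use the letter E.
Eb and Fbb are enharmonically the same pitch, but only Eb uses the letter E, so it is the correct spelling here.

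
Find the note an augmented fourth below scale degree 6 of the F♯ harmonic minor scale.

Ab

Scale degree 6 of F# harmonic minor is D.
An augmented fourth (6 semitones) below D lands on the letter A, giving Ab.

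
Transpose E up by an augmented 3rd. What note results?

G##

E up a major third is G#, so the target letter is G.
From E, an augmented third is 5 semitones up: G##.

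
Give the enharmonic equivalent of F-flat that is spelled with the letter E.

E

Fb is pitch class 4. The letter E alone is pitch class 4.
Pitch class 4 on E needs no accidental: E.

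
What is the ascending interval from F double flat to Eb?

augmented seventh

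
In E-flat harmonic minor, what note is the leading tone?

Degree 7 takes the letter 6 steps above E, which is D.
In harmonic minor, degree 7 sits 11 semitones above the tonic. Eb + 11 semitones is pitch class 2, spelled on D as D.

D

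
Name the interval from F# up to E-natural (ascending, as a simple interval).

Counting letters F–G–A–B–C–D–E gives a seventh.
F#→E = 10 semitones, 1 narrower than the major seventh (11), so minor.

minor seventh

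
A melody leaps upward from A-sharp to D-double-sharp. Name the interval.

The letter names run A→D, a span of 3 letter steps, so the interval is some kind of fourth.
A# to D## is 6 semitones. A perfect fourth is 5, so 6 makes it augmented.

augmented fourth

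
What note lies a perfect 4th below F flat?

A fourth below F lands on the letter C.
A perfect fourth spans 5 semitones, so Fb moves to pitch class 11. On the letter C that is Cb.

Cb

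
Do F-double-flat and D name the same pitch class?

Fbb is pitch class 3; D is pitch class 2.
The pitch classes differ (3 vs. 2), so they are not enharmonic equivalents.

No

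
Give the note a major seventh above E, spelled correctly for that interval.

A seventh above E lands on the letter D.
A major seventh spans 11 semitones, so E moves to pitch class 3. On the letter D that is D#.

D#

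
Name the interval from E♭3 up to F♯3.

augmented second

The letter names run E→F, a span of 1 letter step, so the interval is some kind of second.
Eb to F# is 3 semitones. A major second is 2, so 3 makes it augmented.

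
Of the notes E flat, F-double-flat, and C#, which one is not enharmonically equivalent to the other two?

C#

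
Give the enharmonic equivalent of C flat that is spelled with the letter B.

B

Cb is pitch class 11. The letter B alone is pitch class 11.
Pitch class 11 on B needs no accidental: B.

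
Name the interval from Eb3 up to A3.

The letter names run E→A, a span of 3 letter steps, so the interval is some kind of fourth.
Eb to A is 6 semitones. A perfect fourth is 5, so 6 makes it augmented.

augmented fourth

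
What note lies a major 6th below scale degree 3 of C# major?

G#

Scale degree 3 of C# major is E#.
A major sixth (9 semitones) below E# lands on the letter G, giving G#.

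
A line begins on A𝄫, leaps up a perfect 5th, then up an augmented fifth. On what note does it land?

A perfect fifth up from Abb is Ebb (letter E, 7 semitones up).
An augmented fifth up from Ebb is Bb (letter B, 8 semitones up).

Bb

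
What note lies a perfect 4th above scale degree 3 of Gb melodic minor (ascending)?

Ebb

Scale degree 3 of Gb melodic minor (ascending) is Bbb.
A perfect fourth (5 semitones) above Bbb lands on the letter E, giving Ebb.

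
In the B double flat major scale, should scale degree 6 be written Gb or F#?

Gb

Each scale degree takes a distinct letter name. Degree 6 of a scale on B must use the letter G.
Gb and F# are enharmonically the same pitch, but only Gb uses the letter G, so it is the correct spelling here.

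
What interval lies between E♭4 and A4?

The letter names run E→A, a span of 3 letter steps, so the interval is some kind of fourth.
Eb to A is 6 semitones. A perfect fourth is 5, so 6 makes it augmented.

augmented fourth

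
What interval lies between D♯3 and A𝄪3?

Counting letters D–E–F–G–A gives a fifth.
D#→A## = 8 semitones, 1 wider than the perfect fifth (7), so augmented.

augmented fifth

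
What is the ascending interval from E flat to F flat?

Counting letters E–F gives a second.
Eb→Fb = 1 semitone, 1 narrower than the major second (2), so minor.

minor second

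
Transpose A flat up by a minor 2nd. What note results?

A up a major second is B, so the target letter is B.
From Ab, a minor second is 1 semitone up: Bbb.

Bbb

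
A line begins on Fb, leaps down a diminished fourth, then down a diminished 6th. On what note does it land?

E#

A diminished fourth down from Fb is C (letter C, 4 semitones down).
A diminished sixth down from C is E# (letter E, 7 semitones down).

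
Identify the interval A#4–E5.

diminished fifth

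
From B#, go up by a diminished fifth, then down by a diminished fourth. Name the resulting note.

C##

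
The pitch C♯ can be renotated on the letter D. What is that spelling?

Plain D sits 1 semitone above C#, so on the letter D the same pitch needs a flat: Db.

Db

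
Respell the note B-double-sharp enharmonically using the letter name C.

B## is pitch class 1. The letter C alone is pitch class 0.
To reach pitch class 1 from C requires an offset of +1 semitone, i.e. sharp: C#.

C#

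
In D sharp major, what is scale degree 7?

Degree 7 takes the letter 6 steps above D, which is C.
In major, degree 7 sits 11 semitones above the tonic. D# + 11 semitones is pitch class 2, spelled on C as C##.

C##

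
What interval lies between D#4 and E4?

The letter names run D→E, a span of 1 letter step, so the interval is some kind of second.
D# to E is 1 semitone. A major second is 2, so 1 makes it minor.

minor second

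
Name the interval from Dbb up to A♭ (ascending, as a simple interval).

The letter names run D→A, a span of 4 letter steps, so the interval is some kind of fifth.
Dbb to Ab is 8 semitones. A perfect fifth is 7, so 8 makes it augmented.

augmented fifth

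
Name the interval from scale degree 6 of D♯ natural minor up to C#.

major second

Scale degree 6 of D# natural minor is B.
B up to C#: letters B→C make it a second; 2 semitones makes it major.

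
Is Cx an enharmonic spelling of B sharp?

Two spellings are enharmonically equivalent only if they share a pitch class.
Here C## → 2, B# → 0; 0 ≠ 2, so they are not.

No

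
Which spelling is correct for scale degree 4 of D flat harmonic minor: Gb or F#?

Gb

Each scale degree takes a distinct letter name. Degree 4 of a scale on D must use the letter G.
Gb and F# are enharmonically the same pitch, but only Gb uses the letter G, so it is the correct spelling here.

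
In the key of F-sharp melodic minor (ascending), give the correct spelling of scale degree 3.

Degree 3 takes the letter 2 steps above F, which is A.
In melodic minor (ascending), degree 3 sits 3 semitones above the tonic. F# + 3 semitones is pitch class 9, spelled on A as A.

A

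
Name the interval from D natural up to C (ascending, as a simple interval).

minor seventh

Counting letters D–E–F–G–A–B–C gives a seventh.
D→C = 10 semitones, 1 narrower than the major seventh (11), so minor.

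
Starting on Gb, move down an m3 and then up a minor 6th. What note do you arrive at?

Cb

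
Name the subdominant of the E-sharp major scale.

A#

The E# major scale runs E# F## G## A# B# C## D##.
Degree 4 is A#.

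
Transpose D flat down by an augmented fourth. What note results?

Abb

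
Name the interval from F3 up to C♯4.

Counting letters F–G–A–B–C gives a fifth.
F→C# = 8 semitones, 1 wider than the perfect fifth (7), so augmented.

augmented fifth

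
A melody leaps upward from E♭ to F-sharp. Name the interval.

augmented second

Counting letters E–F gives a second.
Eb→F# = 3 semitones, 1 wider than the major second (2), so augmented.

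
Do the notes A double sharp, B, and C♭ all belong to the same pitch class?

Yes

A## = pitch class 11 and B = pitch class 11 and Cb = pitch class 11 — the same pitch class, so they are enharmonic equivalents.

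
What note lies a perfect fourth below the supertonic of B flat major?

G

The supertonic of Bb major is C.
A perfect fourth (5 semitones) below C lands on the letter G, giving G.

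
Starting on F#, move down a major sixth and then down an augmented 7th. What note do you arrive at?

Bbb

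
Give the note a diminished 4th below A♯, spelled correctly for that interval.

A down a perfect fourth is E, so the target letter is E.
From A#, a diminished fourth is 4 semitones down: E##.

E##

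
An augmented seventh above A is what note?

G##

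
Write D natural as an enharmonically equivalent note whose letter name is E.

Ebb

Plain E sits 2 semitones above D, so on the letter E the same pitch needs a double flat: Ebb.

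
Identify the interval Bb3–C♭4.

minor second

Counting letters B–C gives a second.
Bb→Cb = 1 semitone, 1 narrower than the major second (2), so minor.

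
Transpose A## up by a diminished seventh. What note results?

G#

A seventh above A lands on the letter G.
A diminished seventh spans 9 semitones, so A## moves to pitch class 8. On the letter G that is G#.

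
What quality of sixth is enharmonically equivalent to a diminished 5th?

doubly diminished

A diminished fifth spans 6 semitones.
A sixth spanning 6 semitones is doubly diminished (the major sixth is 9).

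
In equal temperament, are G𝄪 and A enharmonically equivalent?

G## is pitch class 9; A is pitch class 9.
All spellings map to pitch class 9, so they are enharmonically equivalent.

Yes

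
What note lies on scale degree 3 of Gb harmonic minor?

Bbb

Degree 3 takes the letter 2 steps above G, which is B.
In harmonic minor, degree 3 sits 3 semitones above the tonic. Gb + 3 semitones is pitch class 9, spelled on B as Bbb.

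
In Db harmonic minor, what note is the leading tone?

C

The Db harmonic minor scale runs Db Eb Fb Gb Ab Bbb C.
Degree 7 is C.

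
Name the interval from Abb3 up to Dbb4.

Counting letters A–B–C–D gives a fourth.
Abb→Dbb = 5 semitones, exactly the perfect fourth.

perfect fourth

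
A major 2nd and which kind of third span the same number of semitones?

A major second spans 2 semitones.
A third spanning 2 semitones is diminished (the major third is 4).

diminished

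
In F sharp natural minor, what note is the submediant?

Degree 6 takes the letter 5 steps above F, which is D.
In natural minor, degree 6 sits 8 semitones above the tonic. F# + 8 semitones is pitch class 2, spelled on D as D.

D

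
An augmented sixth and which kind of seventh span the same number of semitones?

An augmented sixth spans 10 semitones.
A seventh spanning 10 semitones is minor (the major seventh is 11).

minor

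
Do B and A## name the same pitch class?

Yes

B is pitch class 11; A## is pitch class 11.
All spellings map to pitch class 11, so they are enharmonically equivalent.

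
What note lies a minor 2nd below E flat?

D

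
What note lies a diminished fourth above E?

A fourth above E lands on the letter A.
A diminished fourth spans 4 semitones, so E moves to pitch class 8. On the letter A that is Ab.

Ab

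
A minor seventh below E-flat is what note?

A seventh below E lands on the letter F.
A minor seventh spans 10 semitones, so Eb moves to pitch class 5. On the letter F that is F.

F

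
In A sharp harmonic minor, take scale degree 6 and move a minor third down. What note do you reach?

Scale degree 6 of A# harmonic minor is F#.
A minor third (3 semitones) below F# lands on the letter D, giving D#.

D#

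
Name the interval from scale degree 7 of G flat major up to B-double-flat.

diminished fourth

Scale degree 7 of Gb major is F.
F up to Bbb: letters F→B make it a fourth; 4 semitones makes it diminished.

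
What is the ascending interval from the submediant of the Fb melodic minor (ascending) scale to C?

major seventh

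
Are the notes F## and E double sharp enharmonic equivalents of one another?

Two spellings are enharmonically equivalent only if they share a pitch class.
Here F## → 7, E## → 6; 6 ≠ 7, so they are not.

No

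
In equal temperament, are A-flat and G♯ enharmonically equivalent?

Yes

Ab = pitch class 8 and G# = pitch class 8 — the same pitch class, so they are enharmonic equivalents.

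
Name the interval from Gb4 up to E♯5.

The letter names run G→E, a span of 5 letter steps, so the interval is some kind of sixth.
Gb to E# is 11 semitones. A major sixth is 9, so 11 makes it doubly augmented.

doubly augmented sixth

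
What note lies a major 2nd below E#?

E down a major second is D, so the target letter is D.
From E#, a major second is 2 semitones down: D#.

D#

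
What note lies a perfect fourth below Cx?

A fourth below C lands on the letter G.
A perfect fourth spans 5 semitones, so C## moves to pitch class 9. On the letter G that is G##.

G##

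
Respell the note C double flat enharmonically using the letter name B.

Cbb is pitch class 10. The letter B alone is pitch class 11.
To reach pitch class 10 from B requires an offset of -1 semitone, i.e. flat: Bb.

Bb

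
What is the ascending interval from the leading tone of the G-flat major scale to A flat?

minor third

The leading tone of Gb major is F.
F up to Ab: letters F→A make it a third; 3 semitones makes it minor.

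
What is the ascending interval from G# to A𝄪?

augmented second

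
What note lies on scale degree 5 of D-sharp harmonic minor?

A#

The D# harmonic minor scale runs D# E# F# G# A# B C##.
Degree 5 is A#.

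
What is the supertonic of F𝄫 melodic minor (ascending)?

Degree 2 takes the letter 1 step above F, which is G.
In melodic minor (ascending), degree 2 sits 2 semitones above the tonic. Fbb + 2 semitones is pitch class 5, spelled on G as Gbb.

Gbb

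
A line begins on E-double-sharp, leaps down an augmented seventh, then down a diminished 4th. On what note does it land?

An augmented seventh down from E## is F# (letter F, 12 semitones down).
A diminished fourth down from F# is C## (letter C, 4 semitones down).

C##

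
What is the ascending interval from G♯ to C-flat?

Counting letters G–A–B–C gives a fourth.
G#→Cb = 3 semitones, 2 narrower than the perfect fourth (5), so doubly diminished.

doubly diminished fourth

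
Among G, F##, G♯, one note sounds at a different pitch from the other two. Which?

G#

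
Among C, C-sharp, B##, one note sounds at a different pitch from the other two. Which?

In 12-tone equal temperament, enharmonic equivalents share a pitch class. C is pitch class 0; C# is pitch class 1; B## is pitch class 1.
C# and B## share pitch class 1, while C is pitch class 0.

C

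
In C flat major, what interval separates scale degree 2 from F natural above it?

Scale degree 2 of Cb major is Db.
Db up to F: letters D→F make it a third; 4 semitones makes it major.

major third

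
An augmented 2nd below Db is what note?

Cbb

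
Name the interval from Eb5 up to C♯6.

augmented sixth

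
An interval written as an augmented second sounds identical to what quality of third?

minor

An augmented second spans 3 semitones.
A third spanning 3 semitones is minor (the major third is 4).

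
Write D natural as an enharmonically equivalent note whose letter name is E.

Plain E sits 2 semitones above D, so on the letter E the same pitch needs a double flat: Ebb.

Ebb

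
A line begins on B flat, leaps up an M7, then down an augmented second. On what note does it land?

Gb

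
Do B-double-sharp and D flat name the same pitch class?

Yes

B## = pitch class 1 and Db = pitch class 1 — the same pitch class, so they are enharmonic equivalents.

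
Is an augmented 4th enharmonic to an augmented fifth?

An augmented fourth spans 6 semitones; an augmented fifth spans 8.
The spans differ, so they are not enharmonic equivalents.

No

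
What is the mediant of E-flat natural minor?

Degree 3 takes the letter 2 steps above E, which is G.
In natural minor, degree 3 sits 3 semitones above the tonic. Eb + 3 semitones is pitch class 6, spelled on G as Gb.

Gb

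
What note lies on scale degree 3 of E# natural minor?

G#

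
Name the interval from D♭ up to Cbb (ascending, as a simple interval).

diminished seventh

The letter names run D→C, a span of 6 letter steps, so the interval is some kind of seventh.
Db to Cbb is 9 semitones. A major seventh is 11, so 9 makes it diminished.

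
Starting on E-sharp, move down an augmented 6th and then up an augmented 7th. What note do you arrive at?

F##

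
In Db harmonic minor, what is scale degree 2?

The Db harmonic minor scale runs Db Eb Fb Gb Ab Bbb C.
Degree 2 is Eb.

Eb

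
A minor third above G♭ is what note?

Bbb

A third above G lands on the letter B.
A minor third spans 3 semitones, so Gb moves to pitch class 9. On the letter B that is Bbb.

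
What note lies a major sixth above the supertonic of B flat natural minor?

A

The supertonic of Bb natural minor is C.
A major sixth (9 semitones) above C lands on the letter A, giving A.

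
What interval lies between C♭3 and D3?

Counting letters C–D gives a second.
Cb→D = 3 semitones, 1 wider than the major second (2), so augmented.

augmented second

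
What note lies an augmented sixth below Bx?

D#

B down a major sixth is D, so the target letter is D.
From B##, an augmented sixth is 10 semitones down: D#.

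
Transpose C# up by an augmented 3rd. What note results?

E##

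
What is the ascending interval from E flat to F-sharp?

The letter names run E→F, a span of 1 letter step, so the interval is some kind of second.
Eb to F# is 3 semitones. A major second is 2, so 3 makes it augmented.

augmented second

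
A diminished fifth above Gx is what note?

D#

G up a perfect fifth is D, so the target letter is D.
From G##, a diminished fifth is 6 semitones up: D#.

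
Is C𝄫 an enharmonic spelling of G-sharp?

Two spellings are enharmonically equivalent only if they share a pitch class.
Here Cbb → 10, G# → 8; 8 ≠ 10, so they are not.

No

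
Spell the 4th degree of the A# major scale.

D#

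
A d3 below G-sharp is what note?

G down a major third is Eb, so the target letter is E.
From G#, a diminished third is 2 semitones down: E##.

E##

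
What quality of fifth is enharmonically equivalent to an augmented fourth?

diminished

An augmented fourth spans 6 semitones.
A fifth spanning 6 semitones is diminished (the perfect fifth is 7).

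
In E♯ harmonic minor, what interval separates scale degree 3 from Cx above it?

augmented fourth

Scale degree 3 of E# harmonic minor is G#.
G# up to C##: letters G→C make it a fourth; 6 semitones makes it augmented.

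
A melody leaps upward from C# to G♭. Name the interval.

doubly diminished fifth

Counting letters C–D–E–F–G gives a fifth.
C#→Gb = 5 semitones, 2 narrower than the perfect fifth (7), so doubly diminished.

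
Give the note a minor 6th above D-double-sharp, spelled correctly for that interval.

A sixth above D lands on the letter B.
A minor sixth spans 8 semitones, so D## moves to pitch class 0. On the letter B that is B#.

B#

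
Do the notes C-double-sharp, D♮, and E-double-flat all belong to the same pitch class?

Yes

C## is pitch class 2; D is pitch class 2; Ebb is pitch class 2.
All spellings map to pitch class 2, so they are enharmonically equivalent.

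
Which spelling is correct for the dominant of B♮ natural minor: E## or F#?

F#

Each scale degree takes a distinct letter name. Degree 5 of a scale on B must use the letter F.
F# and E## are enharmonically the same pitch, but only F# uses the letter F, so it is the correct spelling here.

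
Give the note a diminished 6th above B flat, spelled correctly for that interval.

A sixth above B lands on the letter G.
A diminished sixth spans 7 semitones, so Bb moves to pitch class 5. On the letter G that is Gbb.

Gbb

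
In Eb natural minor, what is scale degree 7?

Degree 7 takes the letter 6 steps above E, which is D.
In natural minor, degree 7 sits 10 semitones above the tonic. Eb + 10 semitones is pitch class 1, spelled on D as Db.

Db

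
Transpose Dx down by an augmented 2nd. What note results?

C#

D down a major second is C, so the target letter is C.
From D##, an augmented second is 3 semitones down: C#.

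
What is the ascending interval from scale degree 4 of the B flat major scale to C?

major sixth

Scale degree 4 of Bb major is Eb.
Eb up to C: letters E→C make it a sixth; 9 semitones makes it major.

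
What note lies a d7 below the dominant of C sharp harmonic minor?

A##

The dominant of C# harmonic minor is G#.
A diminished seventh (9 semitones) below G# lands on the letter A, giving A##.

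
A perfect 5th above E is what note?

B

E up a perfect fifth is B, so the target letter is B.
From E, a perfect fifth is 7 semitones up: B.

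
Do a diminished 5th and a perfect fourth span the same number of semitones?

A diminished fifth spans 6 semitones; a perfect fourth spans 5.
The spans differ, so they are not enharmonic equivalents.

No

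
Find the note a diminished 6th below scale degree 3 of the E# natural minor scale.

Scale degree 3 of E# natural minor is G#.
A diminished sixth (7 semitones) below G# lands on the letter B, giving B##.

B##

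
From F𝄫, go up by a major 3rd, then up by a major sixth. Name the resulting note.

A major third up from Fbb is Abb (letter A, 4 semitones up).
A major sixth up from Abb is Fb (letter F, 9 semitones up).

Fb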